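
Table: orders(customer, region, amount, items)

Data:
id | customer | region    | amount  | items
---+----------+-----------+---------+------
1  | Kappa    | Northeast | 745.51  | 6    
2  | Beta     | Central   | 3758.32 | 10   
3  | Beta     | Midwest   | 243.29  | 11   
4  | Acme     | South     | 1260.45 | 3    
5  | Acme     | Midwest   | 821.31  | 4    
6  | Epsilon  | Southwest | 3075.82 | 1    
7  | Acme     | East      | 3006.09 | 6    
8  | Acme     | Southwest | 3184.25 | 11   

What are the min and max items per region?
SELECT region, MIN(items), MAX(items)
FROM orders
GROUP BY region

Result:
  Central: min=10, max=10
  East: min=6, max=6
  Midwest: min=4, max=11
  Northeast: min=6, max=6
  South: min=3, max=3
  Southwest: min=1, max=11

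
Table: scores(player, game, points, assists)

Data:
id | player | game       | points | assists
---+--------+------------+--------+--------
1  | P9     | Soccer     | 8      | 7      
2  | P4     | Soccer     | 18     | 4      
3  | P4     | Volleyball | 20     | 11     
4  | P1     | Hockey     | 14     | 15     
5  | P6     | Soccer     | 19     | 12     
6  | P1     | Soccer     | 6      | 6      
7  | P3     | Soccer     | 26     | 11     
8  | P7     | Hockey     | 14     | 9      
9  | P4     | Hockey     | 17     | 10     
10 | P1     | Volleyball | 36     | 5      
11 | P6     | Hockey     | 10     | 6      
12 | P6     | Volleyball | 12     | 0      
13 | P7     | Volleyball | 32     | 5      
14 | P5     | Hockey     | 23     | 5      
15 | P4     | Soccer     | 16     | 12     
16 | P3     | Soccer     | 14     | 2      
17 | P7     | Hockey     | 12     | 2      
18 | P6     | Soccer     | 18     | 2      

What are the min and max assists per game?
SELECT game, MIN(assists), MAX(assists)
FROM scores
GROUP BY game

Result:
  Hockey: min=2, max=15
  Soccer: min=2, max=12
  Volleyball: min=0, max=11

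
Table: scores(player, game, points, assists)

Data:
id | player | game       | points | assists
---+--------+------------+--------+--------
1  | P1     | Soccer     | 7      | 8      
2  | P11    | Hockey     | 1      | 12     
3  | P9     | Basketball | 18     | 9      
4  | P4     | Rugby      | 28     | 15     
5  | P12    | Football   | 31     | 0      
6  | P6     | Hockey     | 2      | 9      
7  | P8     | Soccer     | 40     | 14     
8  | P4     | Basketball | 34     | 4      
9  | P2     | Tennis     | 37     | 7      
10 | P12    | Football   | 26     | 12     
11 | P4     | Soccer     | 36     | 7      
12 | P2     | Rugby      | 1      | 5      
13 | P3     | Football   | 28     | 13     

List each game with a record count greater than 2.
SELECT game, COUNT(*) as cnt
FROM scores
GROUP BY game
HAVING COUNT(*) > 2

Result:
  Football: 3
  Soccer: 3

Note: HAVING filters groups after aggregation, WHERE filters rows before.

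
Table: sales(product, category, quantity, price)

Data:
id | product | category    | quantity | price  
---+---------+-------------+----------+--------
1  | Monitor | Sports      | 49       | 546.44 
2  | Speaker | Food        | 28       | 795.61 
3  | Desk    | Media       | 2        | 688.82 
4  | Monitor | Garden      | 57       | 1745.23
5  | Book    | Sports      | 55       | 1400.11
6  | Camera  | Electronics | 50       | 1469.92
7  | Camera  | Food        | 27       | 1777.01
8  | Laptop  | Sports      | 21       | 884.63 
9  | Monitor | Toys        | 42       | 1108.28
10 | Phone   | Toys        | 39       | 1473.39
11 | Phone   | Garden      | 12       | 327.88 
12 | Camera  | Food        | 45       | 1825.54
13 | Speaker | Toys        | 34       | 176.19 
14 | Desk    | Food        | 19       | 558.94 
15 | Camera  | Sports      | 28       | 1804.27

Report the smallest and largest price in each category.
SELECT category, MIN(price), MAX(price)
FROM sales
GROUP BY category

Result:
  Electronics: min=1469.92, max=1469.92
  Food: min=558.94, max=1825.54
  Garden: min=327.88, max=1745.23
  Media: min=688.82, max=688.82
  Sports: min=546.44, max=1804.27
  Toys: min=176.19, max=1473.39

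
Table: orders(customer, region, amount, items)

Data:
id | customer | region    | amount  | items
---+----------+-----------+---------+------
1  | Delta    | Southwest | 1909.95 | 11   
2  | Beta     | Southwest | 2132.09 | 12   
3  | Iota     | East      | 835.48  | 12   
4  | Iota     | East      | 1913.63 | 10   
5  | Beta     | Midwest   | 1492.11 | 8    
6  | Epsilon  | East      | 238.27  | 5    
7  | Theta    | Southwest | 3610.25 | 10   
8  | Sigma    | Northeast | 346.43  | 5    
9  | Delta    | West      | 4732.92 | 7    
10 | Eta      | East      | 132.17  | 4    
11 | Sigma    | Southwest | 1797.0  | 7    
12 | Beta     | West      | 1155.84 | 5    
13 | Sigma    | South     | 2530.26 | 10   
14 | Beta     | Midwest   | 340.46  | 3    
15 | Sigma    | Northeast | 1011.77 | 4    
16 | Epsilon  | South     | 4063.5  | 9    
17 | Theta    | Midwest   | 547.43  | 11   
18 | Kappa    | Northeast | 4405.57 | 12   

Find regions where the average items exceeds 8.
SELECT region, AVG(items)
FROM orders
GROUP BY region
HAVING AVG(items) > 8

Result:
  South: avg=9.50
  Southwest: avg=10.00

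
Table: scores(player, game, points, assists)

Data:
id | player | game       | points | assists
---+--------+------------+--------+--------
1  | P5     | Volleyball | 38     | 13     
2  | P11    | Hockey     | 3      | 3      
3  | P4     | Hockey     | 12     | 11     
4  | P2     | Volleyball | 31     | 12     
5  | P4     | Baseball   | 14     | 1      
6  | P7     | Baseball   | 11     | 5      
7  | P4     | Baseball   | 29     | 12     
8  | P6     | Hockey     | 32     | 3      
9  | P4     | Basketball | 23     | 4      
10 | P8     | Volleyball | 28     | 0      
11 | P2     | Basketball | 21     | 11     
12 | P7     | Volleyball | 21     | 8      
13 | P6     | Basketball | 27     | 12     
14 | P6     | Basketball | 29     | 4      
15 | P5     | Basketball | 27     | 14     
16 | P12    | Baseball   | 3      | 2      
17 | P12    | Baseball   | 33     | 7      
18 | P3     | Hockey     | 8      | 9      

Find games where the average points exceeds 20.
SELECT game, AVG(points)
FROM scores
GROUP BY game
HAVING AVG(points) > 20

Result:
  Basketball: avg=25.40
  Volleyball: avg=29.50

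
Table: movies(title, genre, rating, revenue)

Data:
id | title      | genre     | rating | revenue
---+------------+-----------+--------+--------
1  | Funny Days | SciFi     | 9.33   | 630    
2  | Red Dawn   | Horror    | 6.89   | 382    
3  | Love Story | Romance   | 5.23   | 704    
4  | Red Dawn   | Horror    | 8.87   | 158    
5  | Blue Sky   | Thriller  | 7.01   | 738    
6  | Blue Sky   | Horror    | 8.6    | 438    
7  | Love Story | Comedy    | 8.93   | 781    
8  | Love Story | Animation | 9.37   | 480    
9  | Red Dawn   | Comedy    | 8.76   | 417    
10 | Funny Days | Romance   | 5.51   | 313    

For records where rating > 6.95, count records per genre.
SELECT genre, COUNT(*)
FROM movies
WHERE rating > 6.95
GROUP BY genre

Note: WHERE filters rows before grouping.

Result:
  Animation: 1
  Comedy: 2
  Horror: 2
  SciFi: 1
  Thriller: 1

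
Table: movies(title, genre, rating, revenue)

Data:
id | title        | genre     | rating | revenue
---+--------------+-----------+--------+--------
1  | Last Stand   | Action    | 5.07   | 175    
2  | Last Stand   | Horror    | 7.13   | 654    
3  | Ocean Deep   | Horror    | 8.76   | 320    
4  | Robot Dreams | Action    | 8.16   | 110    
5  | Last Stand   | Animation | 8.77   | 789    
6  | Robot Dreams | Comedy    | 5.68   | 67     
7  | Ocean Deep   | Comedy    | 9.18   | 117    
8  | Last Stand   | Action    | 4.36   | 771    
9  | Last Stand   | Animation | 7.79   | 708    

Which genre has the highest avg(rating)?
SELECT genre, AVG(rating) as val
FROM movies
GROUP BY genre
ORDER BY val DESC
LIMIT 1

Result: Animation with avg(rating) = 8.28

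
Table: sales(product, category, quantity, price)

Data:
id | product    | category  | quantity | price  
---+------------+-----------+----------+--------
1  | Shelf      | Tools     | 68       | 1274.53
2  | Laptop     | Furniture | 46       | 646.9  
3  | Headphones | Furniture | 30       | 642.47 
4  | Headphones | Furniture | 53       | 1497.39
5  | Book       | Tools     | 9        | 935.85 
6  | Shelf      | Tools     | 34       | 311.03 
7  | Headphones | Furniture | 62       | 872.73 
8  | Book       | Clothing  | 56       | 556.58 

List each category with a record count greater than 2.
SELECT category, COUNT(*) as cnt
FROM sales
GROUP BY category
HAVING COUNT(*) > 2

Result:
  Furniture: 4
  Tools: 3

Note: HAVING filters groups after aggregation, WHERE filters rows before.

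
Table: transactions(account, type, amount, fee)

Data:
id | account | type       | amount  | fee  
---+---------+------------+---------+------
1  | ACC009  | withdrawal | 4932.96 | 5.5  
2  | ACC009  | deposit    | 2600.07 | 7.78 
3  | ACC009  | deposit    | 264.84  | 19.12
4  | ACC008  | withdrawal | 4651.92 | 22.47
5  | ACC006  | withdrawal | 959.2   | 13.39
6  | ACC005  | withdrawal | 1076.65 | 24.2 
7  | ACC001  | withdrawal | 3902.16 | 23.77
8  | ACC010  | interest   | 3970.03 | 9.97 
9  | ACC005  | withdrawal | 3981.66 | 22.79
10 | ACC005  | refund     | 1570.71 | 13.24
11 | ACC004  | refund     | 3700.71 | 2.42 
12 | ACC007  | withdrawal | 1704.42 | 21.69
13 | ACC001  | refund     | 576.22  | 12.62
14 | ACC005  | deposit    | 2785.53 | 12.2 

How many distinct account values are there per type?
SELECT type, COUNT(DISTINCT account)
FROM transactions
GROUP BY type

Result:
  deposit: 2 distinct
  interest: 1 distinct
  refund: 3 distinct
  withdrawal: 6 distinct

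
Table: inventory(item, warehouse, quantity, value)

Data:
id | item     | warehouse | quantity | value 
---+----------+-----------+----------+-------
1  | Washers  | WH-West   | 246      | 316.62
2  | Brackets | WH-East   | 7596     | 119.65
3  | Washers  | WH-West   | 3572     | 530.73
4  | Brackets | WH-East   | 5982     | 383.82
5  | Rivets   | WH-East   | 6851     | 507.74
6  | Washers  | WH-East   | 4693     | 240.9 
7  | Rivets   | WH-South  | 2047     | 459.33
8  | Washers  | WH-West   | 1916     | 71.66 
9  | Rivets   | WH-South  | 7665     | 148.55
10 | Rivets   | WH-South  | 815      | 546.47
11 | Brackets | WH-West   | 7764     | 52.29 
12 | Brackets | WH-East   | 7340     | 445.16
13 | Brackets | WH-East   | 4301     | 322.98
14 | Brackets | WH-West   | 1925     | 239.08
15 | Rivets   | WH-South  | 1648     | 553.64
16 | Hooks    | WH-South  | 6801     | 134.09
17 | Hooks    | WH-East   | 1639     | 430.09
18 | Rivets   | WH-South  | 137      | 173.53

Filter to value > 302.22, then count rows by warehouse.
SELECT warehouse, COUNT(*)
FROM inventory
WHERE value > 302.22
GROUP BY warehouse

Note: WHERE filters rows before grouping.

Result:
  WH-East: 5
  WH-South: 3
  WH-West: 2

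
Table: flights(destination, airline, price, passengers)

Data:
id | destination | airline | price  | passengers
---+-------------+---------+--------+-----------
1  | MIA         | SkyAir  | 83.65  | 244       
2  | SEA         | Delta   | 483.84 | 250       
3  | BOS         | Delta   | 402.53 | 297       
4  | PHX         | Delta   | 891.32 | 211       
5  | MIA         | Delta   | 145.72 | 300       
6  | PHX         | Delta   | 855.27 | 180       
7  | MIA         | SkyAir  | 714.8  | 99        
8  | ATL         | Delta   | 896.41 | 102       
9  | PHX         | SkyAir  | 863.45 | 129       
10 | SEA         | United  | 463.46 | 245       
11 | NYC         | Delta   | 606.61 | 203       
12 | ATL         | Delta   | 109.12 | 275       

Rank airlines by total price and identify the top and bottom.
SELECT airline, SUM(price)
FROM flights
GROUP BY airline
ORDER BY SUM(price)

All groups:
  United: 463.46
  SkyAir: 1661.90
  Delta: 4390.82

Highest: Delta (4390.82)
Lowest: United (463.46)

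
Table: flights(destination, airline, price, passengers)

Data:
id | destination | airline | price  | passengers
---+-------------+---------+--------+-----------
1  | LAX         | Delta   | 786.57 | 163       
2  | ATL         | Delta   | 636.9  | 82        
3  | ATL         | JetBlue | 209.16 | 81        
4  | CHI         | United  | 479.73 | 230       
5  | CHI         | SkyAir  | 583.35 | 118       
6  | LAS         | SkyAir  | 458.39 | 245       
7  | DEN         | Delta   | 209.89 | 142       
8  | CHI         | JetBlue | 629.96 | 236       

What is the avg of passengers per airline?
SELECT airline, AVG(passengers) as result
FROM flights
GROUP BY airline

Result:
  Delta: 129.00
  JetBlue: 158.50
  SkyAir: 181.50
  United: 230.00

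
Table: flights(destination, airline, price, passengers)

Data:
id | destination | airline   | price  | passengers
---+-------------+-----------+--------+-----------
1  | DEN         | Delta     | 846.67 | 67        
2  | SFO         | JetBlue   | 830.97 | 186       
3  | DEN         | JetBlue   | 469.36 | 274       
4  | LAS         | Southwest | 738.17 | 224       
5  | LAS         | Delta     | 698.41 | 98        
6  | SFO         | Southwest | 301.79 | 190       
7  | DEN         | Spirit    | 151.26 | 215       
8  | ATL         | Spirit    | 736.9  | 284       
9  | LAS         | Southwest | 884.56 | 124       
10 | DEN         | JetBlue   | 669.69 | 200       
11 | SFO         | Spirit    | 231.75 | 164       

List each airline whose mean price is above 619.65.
SELECT airline, AVG(price)
FROM flights
GROUP BY airline
HAVING AVG(price) > 619.65

Result:
  Delta: avg=772.54
  JetBlue: avg=656.67
  Southwest: avg=641.51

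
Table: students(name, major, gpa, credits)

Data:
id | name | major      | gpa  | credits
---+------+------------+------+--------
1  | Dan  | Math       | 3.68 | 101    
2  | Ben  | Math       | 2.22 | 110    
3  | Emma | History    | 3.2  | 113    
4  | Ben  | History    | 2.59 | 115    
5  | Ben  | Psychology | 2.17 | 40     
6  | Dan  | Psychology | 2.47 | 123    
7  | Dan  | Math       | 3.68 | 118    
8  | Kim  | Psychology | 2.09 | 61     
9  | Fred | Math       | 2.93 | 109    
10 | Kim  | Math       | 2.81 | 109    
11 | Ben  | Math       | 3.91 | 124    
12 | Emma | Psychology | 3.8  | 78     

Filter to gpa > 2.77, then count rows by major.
SELECT major, COUNT(*)
FROM students
WHERE gpa > 2.77
GROUP BY major

Note: WHERE filters rows before grouping.

Result:
  History: 1
  Math: 5
  Psychology: 1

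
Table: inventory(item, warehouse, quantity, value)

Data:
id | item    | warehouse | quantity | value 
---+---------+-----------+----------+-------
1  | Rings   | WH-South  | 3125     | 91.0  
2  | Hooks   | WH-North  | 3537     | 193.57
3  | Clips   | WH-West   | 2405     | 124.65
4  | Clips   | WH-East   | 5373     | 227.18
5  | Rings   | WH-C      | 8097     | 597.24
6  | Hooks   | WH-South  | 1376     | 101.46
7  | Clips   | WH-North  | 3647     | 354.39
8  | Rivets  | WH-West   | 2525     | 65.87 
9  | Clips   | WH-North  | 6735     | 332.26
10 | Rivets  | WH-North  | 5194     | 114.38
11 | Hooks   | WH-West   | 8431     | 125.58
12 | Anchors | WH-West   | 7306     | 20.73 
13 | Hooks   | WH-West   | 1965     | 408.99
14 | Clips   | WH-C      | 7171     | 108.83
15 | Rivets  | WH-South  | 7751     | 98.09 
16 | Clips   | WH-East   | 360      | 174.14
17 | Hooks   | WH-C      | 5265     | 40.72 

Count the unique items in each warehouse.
SELECT warehouse, COUNT(DISTINCT item)
FROM inventory
GROUP BY warehouse

Result:
  WH-C: 3 distinct
  WH-East: 1 distinct
  WH-North: 3 distinct
  WH-South: 3 distinct
  WH-West: 4 distinct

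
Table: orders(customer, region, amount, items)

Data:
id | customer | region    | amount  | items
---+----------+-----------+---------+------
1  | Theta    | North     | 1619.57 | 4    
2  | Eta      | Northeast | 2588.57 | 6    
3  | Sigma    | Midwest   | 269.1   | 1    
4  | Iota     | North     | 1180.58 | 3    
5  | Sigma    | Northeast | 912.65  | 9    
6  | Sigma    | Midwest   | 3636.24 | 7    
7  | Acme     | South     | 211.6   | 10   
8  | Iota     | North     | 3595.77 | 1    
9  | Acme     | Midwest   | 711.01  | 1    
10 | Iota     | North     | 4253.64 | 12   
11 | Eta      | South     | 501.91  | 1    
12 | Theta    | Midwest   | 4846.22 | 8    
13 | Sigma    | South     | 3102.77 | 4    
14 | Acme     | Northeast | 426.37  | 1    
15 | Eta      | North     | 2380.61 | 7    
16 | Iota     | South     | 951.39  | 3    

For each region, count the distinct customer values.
SELECT region, COUNT(DISTINCT customer)
FROM orders
GROUP BY region

Result:
  Midwest: 3 distinct
  North: 3 distinct
  Northeast: 3 distinct
  South: 4 distinct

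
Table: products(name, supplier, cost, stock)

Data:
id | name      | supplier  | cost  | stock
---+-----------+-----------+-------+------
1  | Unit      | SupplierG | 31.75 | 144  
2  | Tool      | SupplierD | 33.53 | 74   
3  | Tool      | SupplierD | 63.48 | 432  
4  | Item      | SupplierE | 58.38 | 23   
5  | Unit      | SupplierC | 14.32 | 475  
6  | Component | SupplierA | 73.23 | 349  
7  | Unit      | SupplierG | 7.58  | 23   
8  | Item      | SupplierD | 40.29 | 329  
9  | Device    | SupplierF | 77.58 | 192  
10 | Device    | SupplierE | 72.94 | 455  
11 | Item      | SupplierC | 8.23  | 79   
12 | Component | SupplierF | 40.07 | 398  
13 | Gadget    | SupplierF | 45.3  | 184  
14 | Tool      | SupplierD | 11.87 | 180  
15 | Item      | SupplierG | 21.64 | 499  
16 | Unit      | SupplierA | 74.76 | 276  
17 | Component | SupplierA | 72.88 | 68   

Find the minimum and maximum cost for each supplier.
SELECT supplier, MIN(cost), MAX(cost)
FROM products
GROUP BY supplier

Result:
  SupplierA: min=72.88, max=74.76
  SupplierC: min=8.23, max=14.32
  SupplierD: min=11.87, max=63.48
  SupplierE: min=58.38, max=72.94
  SupplierF: min=40.07, max=77.58
  SupplierG: min=7.58, max=31.75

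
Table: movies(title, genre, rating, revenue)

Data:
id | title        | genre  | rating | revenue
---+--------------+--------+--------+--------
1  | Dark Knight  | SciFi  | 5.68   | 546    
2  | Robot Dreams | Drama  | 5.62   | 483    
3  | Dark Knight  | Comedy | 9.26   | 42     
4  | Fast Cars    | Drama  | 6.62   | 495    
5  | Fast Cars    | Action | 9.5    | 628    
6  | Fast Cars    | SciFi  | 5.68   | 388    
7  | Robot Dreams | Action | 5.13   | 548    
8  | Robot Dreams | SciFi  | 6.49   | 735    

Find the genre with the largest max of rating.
SELECT genre, MAX(rating) as val
FROM movies
GROUP BY genre
ORDER BY val DESC
LIMIT 1

Result: Action with max(rating) = 9.50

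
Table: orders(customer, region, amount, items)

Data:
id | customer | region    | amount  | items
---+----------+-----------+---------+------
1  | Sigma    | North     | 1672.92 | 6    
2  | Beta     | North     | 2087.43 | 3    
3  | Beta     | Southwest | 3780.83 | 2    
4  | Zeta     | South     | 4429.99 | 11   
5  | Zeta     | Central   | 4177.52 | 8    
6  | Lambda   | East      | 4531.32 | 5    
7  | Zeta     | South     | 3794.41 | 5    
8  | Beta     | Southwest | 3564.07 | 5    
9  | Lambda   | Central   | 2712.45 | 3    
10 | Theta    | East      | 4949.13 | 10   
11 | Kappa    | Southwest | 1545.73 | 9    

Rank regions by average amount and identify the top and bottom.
SELECT region, AVG(amount)
FROM orders
GROUP BY region
ORDER BY AVG(amount)

All groups:
  North: 1880.18
  Southwest: 2963.54
  Central: 3444.99
  South: 4112.20
  East: 4740.23

Highest: East (4740.23)
Lowest: North (1880.18)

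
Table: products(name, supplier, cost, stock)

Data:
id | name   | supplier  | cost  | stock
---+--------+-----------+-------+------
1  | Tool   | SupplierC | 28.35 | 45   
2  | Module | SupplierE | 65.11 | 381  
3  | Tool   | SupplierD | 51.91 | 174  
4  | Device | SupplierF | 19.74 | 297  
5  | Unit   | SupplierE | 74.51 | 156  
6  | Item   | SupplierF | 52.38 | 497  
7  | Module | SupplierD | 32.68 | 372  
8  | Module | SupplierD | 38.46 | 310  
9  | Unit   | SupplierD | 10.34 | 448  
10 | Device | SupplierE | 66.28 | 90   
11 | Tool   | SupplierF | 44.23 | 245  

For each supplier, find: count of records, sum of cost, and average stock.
SELECT supplier,
       COUNT(*) as cnt,
       SUM(cost) as total_cost,
       AVG(stock) as avg_stock
FROM products
GROUP BY supplier

Result:
  SupplierC: 1 records, 28.35 total cost, 45.00 avg stock
  SupplierD: 4 records, 133.39 total cost, 326.00 avg stock
  SupplierE: 3 records, 205.90 total cost, 209.00 avg stock
  SupplierF: 3 records, 116.35 total cost, 346.33 avg stock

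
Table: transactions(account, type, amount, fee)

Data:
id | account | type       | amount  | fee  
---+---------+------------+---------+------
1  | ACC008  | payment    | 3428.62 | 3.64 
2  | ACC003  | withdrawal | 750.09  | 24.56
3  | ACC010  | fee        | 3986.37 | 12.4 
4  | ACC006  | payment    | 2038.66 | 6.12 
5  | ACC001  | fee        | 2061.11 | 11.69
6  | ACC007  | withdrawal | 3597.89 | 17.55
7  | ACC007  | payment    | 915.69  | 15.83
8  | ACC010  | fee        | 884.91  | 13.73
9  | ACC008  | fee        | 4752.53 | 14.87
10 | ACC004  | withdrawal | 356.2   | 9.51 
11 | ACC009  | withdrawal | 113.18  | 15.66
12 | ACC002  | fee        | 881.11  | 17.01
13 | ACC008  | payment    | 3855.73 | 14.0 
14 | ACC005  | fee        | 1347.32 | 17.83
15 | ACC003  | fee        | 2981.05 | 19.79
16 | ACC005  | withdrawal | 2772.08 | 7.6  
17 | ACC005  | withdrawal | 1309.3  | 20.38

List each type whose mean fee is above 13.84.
SELECT type, AVG(fee)
FROM transactions
GROUP BY type
HAVING AVG(fee) > 13.84

Result:
  fee: avg=15.33
  withdrawal: avg=15.88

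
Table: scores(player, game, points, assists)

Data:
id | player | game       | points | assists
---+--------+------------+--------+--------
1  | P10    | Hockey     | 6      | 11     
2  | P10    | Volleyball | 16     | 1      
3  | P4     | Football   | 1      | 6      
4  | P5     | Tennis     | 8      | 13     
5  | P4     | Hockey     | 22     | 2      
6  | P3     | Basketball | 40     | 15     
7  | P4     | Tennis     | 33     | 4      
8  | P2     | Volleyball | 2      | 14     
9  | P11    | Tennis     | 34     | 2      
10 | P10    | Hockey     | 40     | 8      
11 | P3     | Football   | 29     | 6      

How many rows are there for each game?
SELECT game, COUNT(*) as count
FROM scores
GROUP BY game

Result:
  Basketball: 1
  Football: 2
  Hockey: 3
  Tennis: 3
  Volleyball: 2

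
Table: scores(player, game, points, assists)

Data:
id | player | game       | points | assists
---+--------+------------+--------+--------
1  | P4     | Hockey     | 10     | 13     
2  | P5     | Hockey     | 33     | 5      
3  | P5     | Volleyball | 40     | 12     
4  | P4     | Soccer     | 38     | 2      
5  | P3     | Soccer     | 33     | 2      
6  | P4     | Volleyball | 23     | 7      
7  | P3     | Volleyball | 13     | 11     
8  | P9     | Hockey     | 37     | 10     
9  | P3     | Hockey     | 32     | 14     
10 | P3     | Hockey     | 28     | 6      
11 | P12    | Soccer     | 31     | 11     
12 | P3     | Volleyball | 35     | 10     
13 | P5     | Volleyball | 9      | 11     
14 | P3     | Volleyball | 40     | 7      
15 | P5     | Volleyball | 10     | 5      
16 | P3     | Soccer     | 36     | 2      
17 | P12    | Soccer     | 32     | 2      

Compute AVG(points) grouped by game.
SELECT game, AVG(points) as result
FROM scores
GROUP BY game

Result:
  Hockey: 28.00
  Soccer: 34.00
  Volleyball: 24.29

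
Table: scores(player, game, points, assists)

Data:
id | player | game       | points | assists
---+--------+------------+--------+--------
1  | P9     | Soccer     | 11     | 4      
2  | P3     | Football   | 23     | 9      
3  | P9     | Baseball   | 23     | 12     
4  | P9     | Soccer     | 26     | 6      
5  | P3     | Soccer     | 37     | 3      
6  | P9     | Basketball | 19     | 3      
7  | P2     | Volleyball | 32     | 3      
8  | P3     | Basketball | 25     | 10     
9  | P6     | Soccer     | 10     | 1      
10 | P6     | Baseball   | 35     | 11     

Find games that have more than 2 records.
SELECT game, COUNT(*) as cnt
FROM scores
GROUP BY game
HAVING COUNT(*) > 2

Result:
  Soccer: 4

Note: HAVING filters groups after aggregation, WHERE filters rows before.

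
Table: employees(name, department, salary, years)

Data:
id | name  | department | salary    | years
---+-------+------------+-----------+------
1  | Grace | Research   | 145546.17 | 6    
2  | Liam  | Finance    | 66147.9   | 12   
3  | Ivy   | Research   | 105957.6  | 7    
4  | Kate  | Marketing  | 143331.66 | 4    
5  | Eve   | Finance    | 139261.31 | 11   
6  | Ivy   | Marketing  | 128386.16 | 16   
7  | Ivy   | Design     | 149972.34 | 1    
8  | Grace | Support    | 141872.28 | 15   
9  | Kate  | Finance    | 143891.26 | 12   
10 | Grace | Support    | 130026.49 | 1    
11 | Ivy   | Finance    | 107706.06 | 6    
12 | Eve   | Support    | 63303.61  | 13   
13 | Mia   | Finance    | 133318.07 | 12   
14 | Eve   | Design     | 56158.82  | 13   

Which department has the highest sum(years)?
SELECT department, SUM(years) as val
FROM employees
GROUP BY department
ORDER BY val DESC
LIMIT 1

Result: Finance with sum(years) = 53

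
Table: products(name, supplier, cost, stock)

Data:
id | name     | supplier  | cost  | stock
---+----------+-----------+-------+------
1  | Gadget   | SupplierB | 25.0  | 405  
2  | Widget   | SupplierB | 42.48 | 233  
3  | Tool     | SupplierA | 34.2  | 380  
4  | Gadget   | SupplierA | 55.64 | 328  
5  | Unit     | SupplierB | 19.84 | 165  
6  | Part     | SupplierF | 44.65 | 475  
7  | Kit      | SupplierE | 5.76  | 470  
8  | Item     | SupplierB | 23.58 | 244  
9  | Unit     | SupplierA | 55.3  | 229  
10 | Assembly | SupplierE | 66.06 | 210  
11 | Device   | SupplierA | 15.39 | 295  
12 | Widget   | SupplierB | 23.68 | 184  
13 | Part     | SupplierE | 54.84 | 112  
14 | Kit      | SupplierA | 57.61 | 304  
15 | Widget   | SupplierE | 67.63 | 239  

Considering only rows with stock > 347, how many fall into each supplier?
SELECT supplier, COUNT(*)
FROM products
WHERE stock > 347
GROUP BY supplier

Note: WHERE filters rows before grouping.

Result:
  SupplierA: 1
  SupplierB: 1
  SupplierE: 1
  SupplierF: 1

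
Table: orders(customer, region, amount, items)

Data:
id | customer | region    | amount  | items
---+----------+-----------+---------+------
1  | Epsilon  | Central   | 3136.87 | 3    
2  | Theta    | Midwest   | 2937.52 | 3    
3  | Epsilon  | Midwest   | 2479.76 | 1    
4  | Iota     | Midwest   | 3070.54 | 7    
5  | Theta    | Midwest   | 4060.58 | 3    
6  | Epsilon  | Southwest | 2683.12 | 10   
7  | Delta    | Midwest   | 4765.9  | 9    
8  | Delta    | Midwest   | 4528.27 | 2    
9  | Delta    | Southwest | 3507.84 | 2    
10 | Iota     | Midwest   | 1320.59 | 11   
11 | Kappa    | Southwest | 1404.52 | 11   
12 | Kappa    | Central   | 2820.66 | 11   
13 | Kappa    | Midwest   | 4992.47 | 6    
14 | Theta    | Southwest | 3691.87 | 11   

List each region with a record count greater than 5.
SELECT region, COUNT(*) as cnt
FROM orders
GROUP BY region
HAVING COUNT(*) > 5

Result:
  Midwest: 8

Note: HAVING filters groups after aggregation, WHERE filters rows before.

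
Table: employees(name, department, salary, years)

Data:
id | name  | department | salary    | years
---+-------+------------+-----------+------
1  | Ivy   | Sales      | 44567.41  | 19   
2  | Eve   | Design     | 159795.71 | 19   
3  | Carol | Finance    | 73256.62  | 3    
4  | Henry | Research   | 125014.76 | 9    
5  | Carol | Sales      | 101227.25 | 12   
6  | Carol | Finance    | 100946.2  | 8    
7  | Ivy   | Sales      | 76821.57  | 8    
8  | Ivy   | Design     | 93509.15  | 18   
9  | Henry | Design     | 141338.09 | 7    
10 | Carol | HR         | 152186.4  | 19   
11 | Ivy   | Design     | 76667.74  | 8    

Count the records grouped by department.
SELECT department, COUNT(*) as count
FROM employees
GROUP BY department

Result:
  Design: 4
  Finance: 2
  HR: 1
  Research: 1
  Sales: 3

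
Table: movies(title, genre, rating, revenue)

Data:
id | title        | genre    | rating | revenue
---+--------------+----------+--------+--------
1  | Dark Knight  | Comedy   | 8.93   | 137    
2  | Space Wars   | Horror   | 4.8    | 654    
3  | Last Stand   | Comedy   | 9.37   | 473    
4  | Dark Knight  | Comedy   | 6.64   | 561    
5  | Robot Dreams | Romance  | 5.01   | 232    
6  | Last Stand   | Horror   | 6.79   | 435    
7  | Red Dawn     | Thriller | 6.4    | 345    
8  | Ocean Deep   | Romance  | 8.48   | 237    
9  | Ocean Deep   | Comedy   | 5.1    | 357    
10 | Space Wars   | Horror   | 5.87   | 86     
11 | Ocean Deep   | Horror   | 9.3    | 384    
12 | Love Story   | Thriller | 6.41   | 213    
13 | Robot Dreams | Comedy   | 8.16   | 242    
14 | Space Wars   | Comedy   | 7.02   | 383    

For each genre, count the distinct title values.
SELECT genre, COUNT(DISTINCT title)
FROM movies
GROUP BY genre

Result:
  Comedy: 5 distinct
  Horror: 3 distinct
  Romance: 2 distinct
  Thriller: 2 distinct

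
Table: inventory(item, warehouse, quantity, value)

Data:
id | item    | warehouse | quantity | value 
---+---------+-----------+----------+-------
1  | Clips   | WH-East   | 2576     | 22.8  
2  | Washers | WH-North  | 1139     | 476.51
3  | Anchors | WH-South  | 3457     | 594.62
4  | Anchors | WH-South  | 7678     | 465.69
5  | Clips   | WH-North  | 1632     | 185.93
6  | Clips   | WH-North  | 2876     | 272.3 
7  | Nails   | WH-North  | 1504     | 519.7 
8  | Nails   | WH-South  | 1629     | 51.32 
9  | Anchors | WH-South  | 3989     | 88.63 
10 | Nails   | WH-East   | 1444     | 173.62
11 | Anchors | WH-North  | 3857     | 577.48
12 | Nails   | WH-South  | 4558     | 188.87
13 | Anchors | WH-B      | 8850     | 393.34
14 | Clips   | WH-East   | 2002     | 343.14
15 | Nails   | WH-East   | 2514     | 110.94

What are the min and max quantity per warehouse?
SELECT warehouse, MIN(quantity), MAX(quantity)
FROM inventory
GROUP BY warehouse

Result:
  WH-B: min=8850, max=8850
  WH-East: min=1444, max=2576
  WH-North: min=1139, max=3857
  WH-South: min=1629, max=7678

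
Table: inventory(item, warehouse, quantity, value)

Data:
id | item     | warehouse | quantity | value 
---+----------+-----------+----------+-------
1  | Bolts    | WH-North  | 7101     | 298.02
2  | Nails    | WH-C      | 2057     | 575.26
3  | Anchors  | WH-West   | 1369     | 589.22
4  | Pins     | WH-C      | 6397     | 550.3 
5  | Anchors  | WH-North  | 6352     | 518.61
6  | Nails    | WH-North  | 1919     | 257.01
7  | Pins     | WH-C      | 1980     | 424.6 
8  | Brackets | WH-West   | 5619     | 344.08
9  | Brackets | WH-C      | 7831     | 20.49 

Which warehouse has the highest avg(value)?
SELECT warehouse, AVG(value) as val
FROM inventory
GROUP BY warehouse
ORDER BY val DESC
LIMIT 1

Result: WH-West with avg(value) = 466.65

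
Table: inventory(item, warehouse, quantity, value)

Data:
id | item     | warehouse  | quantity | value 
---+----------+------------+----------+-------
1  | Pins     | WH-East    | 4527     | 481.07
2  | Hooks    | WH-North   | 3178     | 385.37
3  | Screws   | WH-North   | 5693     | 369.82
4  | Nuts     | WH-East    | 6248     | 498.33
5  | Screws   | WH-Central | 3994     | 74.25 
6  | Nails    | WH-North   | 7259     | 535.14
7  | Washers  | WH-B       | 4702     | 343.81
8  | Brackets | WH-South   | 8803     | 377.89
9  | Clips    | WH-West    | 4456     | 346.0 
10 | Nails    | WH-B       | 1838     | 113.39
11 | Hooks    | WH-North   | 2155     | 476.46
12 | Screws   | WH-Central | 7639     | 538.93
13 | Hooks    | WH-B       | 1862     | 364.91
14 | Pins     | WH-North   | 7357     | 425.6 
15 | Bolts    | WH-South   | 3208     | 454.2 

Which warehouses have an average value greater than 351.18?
SELECT warehouse, AVG(value)
FROM inventory
GROUP BY warehouse
HAVING AVG(value) > 351.18

Result:
  WH-East: avg=489.70
  WH-North: avg=438.48
  WH-South: avg=416.05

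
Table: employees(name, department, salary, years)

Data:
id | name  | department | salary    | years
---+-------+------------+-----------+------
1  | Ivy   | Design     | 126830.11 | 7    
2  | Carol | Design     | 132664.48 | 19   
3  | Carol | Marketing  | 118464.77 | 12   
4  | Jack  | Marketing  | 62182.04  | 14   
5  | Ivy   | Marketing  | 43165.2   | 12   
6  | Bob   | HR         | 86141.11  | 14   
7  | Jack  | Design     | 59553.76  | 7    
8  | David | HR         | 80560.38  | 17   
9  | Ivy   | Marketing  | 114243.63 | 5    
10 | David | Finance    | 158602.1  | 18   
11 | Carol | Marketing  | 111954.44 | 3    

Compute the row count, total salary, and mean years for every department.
SELECT department,
       COUNT(*) as cnt,
       SUM(salary) as total_salary,
       AVG(years) as avg_years
FROM employees
GROUP BY department

Result:
  Design: 3 records, 319048.35 total salary, 11.00 avg years
  Finance: 1 records, 158602.10 total salary, 18.00 avg years
  HR: 2 records, 166701.49 total salary, 15.50 avg years
  Marketing: 5 records, 450010.08 total salary, 9.20 avg years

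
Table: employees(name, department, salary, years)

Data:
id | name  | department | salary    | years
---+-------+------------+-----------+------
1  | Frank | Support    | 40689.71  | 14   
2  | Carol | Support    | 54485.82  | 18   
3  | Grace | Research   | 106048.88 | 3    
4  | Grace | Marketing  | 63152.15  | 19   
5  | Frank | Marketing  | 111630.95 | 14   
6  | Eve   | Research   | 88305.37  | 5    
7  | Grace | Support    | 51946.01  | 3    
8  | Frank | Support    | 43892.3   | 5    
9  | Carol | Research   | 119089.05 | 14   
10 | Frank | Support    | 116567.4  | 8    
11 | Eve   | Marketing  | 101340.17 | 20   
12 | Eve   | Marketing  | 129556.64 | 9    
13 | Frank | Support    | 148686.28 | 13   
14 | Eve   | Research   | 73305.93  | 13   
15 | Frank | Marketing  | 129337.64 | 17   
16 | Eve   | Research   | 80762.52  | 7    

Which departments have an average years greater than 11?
SELECT department, AVG(years)
FROM employees
GROUP BY department
HAVING AVG(years) > 11

Result:
  Marketing: avg=15.80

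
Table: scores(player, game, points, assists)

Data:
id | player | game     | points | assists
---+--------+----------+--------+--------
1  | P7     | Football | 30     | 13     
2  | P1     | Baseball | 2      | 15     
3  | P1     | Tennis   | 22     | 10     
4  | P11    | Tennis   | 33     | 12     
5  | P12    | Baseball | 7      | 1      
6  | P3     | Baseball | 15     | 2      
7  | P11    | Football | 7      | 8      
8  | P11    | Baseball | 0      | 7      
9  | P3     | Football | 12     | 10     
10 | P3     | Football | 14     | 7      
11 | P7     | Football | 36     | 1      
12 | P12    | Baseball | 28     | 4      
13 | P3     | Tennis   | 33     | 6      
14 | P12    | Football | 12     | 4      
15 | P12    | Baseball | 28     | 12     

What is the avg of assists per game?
SELECT game, AVG(assists) as result
FROM scores
GROUP BY game

Result:
  Baseball: 6.83
  Football: 7.17
  Tennis: 9.33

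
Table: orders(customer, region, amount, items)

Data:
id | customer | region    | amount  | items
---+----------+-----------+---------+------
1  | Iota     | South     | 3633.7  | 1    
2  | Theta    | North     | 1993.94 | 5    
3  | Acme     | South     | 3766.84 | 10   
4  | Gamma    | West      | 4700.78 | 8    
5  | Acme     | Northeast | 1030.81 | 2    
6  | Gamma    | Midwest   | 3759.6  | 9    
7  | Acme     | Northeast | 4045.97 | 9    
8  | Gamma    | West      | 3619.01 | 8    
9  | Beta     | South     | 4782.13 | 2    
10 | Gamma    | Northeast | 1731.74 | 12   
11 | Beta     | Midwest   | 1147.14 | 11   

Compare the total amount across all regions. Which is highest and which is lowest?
SELECT region, SUM(amount)
FROM orders
GROUP BY region
ORDER BY SUM(amount)

All groups:
  North: 1993.94
  Midwest: 4906.74
  Northeast: 6808.52
  West: 8319.79
  South: 12182.67

Highest: South (12182.67)
Lowest: North (1993.94)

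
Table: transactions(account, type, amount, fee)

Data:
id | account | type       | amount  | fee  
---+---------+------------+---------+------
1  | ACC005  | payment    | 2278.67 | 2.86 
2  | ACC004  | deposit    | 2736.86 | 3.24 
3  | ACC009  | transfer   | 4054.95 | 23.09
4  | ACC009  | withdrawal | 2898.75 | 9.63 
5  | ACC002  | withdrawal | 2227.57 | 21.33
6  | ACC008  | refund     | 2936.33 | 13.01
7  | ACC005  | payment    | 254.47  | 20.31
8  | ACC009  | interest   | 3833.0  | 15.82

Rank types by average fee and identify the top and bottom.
SELECT type, AVG(fee)
FROM transactions
GROUP BY type
ORDER BY AVG(fee)

All groups:
  deposit: 3.24
  payment: 11.59
  refund: 13.01
  withdrawal: 15.48
  interest: 15.82
  transfer: 23.09

Highest: transfer (23.09)
Lowest: deposit (3.24)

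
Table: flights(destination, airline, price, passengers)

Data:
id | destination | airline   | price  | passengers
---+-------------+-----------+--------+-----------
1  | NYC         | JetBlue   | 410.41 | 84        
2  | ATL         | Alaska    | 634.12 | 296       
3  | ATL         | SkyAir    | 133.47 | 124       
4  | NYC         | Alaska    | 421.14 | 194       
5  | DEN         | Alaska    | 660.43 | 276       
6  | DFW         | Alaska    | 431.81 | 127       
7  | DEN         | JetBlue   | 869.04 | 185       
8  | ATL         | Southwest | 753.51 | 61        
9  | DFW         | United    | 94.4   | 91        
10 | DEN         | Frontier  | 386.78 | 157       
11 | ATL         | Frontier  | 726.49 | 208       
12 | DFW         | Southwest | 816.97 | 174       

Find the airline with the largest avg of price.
SELECT airline, AVG(price) as val
FROM flights
GROUP BY airline
ORDER BY val DESC
LIMIT 1

Result: Southwest with avg(price) = 785.24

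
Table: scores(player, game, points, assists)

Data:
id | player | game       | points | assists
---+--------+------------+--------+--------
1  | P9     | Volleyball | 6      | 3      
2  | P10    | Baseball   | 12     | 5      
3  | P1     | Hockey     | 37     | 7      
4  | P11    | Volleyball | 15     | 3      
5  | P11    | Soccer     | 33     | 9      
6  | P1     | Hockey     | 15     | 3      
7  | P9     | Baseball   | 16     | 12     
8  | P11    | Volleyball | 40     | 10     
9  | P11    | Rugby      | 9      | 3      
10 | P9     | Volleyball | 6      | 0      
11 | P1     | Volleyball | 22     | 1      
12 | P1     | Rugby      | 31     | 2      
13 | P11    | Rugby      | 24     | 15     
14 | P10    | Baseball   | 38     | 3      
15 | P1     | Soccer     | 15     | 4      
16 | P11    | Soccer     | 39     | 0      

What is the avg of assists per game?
SELECT game, AVG(assists) as result
FROM scores
GROUP BY game

Result:
  Baseball: 6.67
  Hockey: 5.00
  Rugby: 6.67
  Soccer: 4.33
  Volleyball: 3.40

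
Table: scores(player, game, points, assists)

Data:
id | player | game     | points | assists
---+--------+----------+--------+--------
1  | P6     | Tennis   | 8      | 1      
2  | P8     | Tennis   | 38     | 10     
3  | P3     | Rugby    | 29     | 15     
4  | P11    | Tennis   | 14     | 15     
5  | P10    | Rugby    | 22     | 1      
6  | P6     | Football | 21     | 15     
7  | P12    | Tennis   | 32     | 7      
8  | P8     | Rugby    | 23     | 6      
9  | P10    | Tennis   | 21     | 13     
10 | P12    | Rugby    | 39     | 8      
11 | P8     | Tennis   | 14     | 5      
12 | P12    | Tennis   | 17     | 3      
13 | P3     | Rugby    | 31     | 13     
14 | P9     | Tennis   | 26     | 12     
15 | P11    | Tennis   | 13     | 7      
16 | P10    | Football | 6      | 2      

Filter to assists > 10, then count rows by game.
SELECT game, COUNT(*)
FROM scores
WHERE assists > 10
GROUP BY game

Note: WHERE filters rows before grouping.

Result:
  Football: 1
  Rugby: 2
  Tennis: 3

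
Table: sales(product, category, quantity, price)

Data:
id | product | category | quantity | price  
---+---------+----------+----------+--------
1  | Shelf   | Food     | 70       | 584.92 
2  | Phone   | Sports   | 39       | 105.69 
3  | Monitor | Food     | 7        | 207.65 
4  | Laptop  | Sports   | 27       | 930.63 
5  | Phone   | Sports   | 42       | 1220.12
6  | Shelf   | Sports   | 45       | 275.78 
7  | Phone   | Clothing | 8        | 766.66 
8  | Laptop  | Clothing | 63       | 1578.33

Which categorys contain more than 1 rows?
SELECT category, COUNT(*) as cnt
FROM sales
GROUP BY category
HAVING COUNT(*) > 1

Result:
  Clothing: 2
  Food: 2
  Sports: 4

Note: HAVING filters groups after aggregation, WHERE filters rows before.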